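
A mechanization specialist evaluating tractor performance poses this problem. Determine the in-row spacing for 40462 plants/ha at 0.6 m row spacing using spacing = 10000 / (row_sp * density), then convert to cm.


spacing = 10000 / (row_sp * density)
        = 10000 / (0.6 * 40462)
        = 10000 / 24277.20
        = 0.41191 m = 41.19 cm


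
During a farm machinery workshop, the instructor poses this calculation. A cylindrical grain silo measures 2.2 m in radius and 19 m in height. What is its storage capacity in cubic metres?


V = pi * r^2 * h
  = pi * 2.2^2 * 19
  = pi * 4.84 * 19
  = 288.90 m^3


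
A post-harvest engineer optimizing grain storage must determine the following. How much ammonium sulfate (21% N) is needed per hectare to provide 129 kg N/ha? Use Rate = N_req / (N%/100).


Rate = N_required / (N_content / 100)
     = 129 / (21 / 100)
     = 129 / 0.21
     = 614.29 kg/ha


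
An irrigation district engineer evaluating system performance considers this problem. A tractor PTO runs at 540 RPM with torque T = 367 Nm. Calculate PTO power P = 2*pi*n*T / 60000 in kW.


P = 2*pi*n*T / 60000
  = 2*pi * 540 * 367 / 60000
  = 1245201.66 / 60000
  = 20.75 kW


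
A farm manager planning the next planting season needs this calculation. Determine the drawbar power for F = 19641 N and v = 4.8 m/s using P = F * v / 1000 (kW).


P = F * v / 1000
  = 19641 * 4.8 / 1000
  = 94276.80 / 1000
  = 94.28 kW


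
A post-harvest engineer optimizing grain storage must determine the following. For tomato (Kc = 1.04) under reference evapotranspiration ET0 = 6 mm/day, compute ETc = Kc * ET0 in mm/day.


ETc = Kc * ET0
    = 1.04 * 6
    = 6.24 mm/day


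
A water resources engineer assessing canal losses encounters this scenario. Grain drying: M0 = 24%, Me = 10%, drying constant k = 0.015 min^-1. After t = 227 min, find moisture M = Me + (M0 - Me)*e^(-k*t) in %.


M = Me + (M0 - Me) * e^(-k*t)
  = 10 + (24 - 10) * e^(-0.015*227)
  = 10 + 14 * e^(-3.405)
  = 10 + 14 * 0.03321
  = 10 + 0.4649
  = 10.46%


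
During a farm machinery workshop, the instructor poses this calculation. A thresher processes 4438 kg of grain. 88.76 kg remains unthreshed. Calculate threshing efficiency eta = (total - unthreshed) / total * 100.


eta = (total - unthreshed) / total * 100
    = (4438 - 88.76) / 4438 * 100
    = 4349.24 / 4438 * 100
    = 98%


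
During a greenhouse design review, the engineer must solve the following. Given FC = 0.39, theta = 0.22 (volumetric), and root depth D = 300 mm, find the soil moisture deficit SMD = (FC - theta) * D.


SMD = (FC - theta) * D
    = (0.39 - 0.22) * 300
    = 0.170 * 300
    = 51 mm


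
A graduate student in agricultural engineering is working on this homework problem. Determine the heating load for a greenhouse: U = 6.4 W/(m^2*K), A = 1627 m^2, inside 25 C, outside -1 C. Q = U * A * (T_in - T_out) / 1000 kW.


dT = 25 - (-1) = 26 K
Q = U * A * dT
  = 6.4 * 1627 * 26
  = 270732.80 W = 270.73 kW


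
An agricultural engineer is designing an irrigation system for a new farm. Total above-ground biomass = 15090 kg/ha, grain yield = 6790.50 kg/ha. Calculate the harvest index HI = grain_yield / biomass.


HI = grain_yield / biomass
   = 6790.50 / 15090
   = 0.45


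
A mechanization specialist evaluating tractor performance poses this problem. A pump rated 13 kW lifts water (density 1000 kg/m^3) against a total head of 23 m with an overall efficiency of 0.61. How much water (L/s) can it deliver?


Q = (P * 1000 * eta) / (rho * g * H)
  = (13 * 1000 * 0.61) / (1000 * 9.81 * 23)
  = 7930 / 225630
  = 0.03515 m^3/s = 35.15 L/s


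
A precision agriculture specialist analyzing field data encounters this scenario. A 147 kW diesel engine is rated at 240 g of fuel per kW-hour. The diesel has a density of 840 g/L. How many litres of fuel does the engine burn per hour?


FC = P * BSFC / rho_fuel
   = 147 * 240 / 840
   = 35280 / 840
   = 42 L/h


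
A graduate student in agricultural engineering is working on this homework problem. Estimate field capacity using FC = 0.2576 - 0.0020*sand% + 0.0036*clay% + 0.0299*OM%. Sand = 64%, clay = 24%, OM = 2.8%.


FC = 0.2576 - 0.0020*64 + 0.0036*24 + 0.0299*2.8
   = 0.2576 - 0.1280 + 0.0864 + 0.0837
   = 0.2997


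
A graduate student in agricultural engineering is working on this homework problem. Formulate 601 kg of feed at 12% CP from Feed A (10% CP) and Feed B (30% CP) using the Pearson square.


parts_A = CP_b - target = 30 - 12 = 18
parts_B = target - CP_a = 12 - 10 = 2
total_parts = 18 + 2 = 20
Feed A = 601 * 18 / 20 = 540.90 kg
Feed B = 601 * 2 / 20 = 60.10 kg

540.90 kg


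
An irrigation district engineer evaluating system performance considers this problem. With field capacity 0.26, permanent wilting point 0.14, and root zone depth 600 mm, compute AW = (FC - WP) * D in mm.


AW = (FC - WP) * D
   = (0.26 - 0.14) * 600
   = 0.12 * 600
   = 72 mm


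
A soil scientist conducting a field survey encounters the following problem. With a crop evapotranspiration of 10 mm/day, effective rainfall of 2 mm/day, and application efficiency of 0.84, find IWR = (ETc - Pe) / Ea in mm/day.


IWR = (ETc - Pe) / Ea
    = (10 - 2) / 0.84
    = 8 / 0.84
    = 9.52 mm/day


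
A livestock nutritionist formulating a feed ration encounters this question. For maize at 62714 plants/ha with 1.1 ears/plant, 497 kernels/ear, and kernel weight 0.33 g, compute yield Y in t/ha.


Y = density * ears * kernels * kw
  = 62714 * 1.1 * 497 * 0.33 g/ha
  = 11314295.45 g/ha
  = 11314.30 kg/ha = 11.31 t/ha


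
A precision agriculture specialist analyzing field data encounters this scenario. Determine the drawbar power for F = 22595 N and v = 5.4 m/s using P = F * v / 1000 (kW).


P = F * v / 1000
  = 22595 * 5.4 / 1000
  = 122013 / 1000
  = 122.01 kW


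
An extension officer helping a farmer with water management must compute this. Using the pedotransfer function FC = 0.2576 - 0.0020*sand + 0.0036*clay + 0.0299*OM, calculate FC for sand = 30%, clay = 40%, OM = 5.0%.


FC = 0.2576 - 0.0020*30 + 0.0036*40 + 0.0299*5.0
   = 0.2576 - 0.0600 + 0.1440 + 0.1495
   = 0.4911


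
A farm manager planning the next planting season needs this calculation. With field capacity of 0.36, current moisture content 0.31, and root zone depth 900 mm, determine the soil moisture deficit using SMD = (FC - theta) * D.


SMD = (FC - theta) * D
    = (0.36 - 0.31) * 900
    = 0.050 * 900
    = 45 mm


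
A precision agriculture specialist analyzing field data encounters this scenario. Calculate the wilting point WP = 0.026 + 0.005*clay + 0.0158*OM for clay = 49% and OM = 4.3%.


WP = 0.026 + 0.005*49 + 0.0158*4.3
   = 0.026 + 0.2450 + 0.0679
   = 0.3389


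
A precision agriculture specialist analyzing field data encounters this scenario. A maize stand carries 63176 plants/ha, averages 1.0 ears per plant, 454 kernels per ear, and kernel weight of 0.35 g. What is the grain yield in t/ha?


Y = density * ears * kernels * kw
  = 63176 * 1.0 * 454 * 0.35 g/ha
  = 10038666.40 g/ha
  = 10038.67 kg/ha = 10.04 t/ha


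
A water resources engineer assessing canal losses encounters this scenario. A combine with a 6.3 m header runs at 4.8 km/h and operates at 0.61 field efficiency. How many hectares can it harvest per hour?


C = w * v * eta_f / 10
  = 6.3 * 4.8 * 0.61 / 10
  = 18.45 / 10
  = 1.84 ha/h


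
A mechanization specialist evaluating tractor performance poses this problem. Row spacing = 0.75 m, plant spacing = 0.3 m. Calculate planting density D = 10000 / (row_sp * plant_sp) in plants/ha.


D = 10000 / (row_sp * plant_sp)
  = 10000 / (0.75 * 0.3)
  = 10000 / 0.2250
  = 44444.44 plants/ha


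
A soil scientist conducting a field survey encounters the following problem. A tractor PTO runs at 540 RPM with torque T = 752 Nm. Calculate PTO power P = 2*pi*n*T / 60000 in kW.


P = 2*pi*n*T / 60000
  = 2*pi * 540 * 752 / 60000
  = 2551475.89 / 60000
  = 42.52 kW


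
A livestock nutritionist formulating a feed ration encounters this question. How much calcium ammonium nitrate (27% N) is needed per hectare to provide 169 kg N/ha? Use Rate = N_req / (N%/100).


Rate = N_required / (N_content / 100)
     = 169 / (27 / 100)
     = 169 / 0.27
     = 625.93 kg/ha


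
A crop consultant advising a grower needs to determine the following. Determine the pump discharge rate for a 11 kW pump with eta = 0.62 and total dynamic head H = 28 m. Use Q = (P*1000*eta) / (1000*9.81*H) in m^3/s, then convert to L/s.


Q = (P * 1000 * eta) / (rho * g * H)
  = (11 * 1000 * 0.62) / (1000 * 9.81 * 28)
  = 6820 / 274680
  = 0.02483 m^3/s = 24.83 L/s


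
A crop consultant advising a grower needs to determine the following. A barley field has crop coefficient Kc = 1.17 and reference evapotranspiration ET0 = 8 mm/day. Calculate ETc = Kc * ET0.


ETc = Kc * ET0
    = 1.17 * 8
    = 9.36 mm/day


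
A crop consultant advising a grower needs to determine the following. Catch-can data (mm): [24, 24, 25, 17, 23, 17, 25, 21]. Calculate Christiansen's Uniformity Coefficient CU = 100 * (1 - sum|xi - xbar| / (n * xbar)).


xbar = 176 / 8 = 22
sum|xi - xbar| = 22
CU = 100 * (1 - 22 / (8 * 22))
   = 100 * (1 - 0.1250)
   = 87.50%


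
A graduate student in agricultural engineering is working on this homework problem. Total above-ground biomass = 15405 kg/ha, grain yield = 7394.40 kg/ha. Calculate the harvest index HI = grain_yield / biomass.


HI = grain_yield / biomass
   = 7394.40 / 15405
   = 0.48


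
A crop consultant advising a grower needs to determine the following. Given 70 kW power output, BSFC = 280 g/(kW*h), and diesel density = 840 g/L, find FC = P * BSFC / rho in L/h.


FC = P * BSFC / rho_fuel
   = 70 * 280 / 840
   = 19600 / 840
   = 23.33 L/h


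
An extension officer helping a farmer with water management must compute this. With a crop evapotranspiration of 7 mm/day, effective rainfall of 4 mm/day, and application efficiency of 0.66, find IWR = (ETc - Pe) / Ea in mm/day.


IWR = (ETc - Pe) / Ea
    = (7 - 4) / 0.66
    = 3 / 0.66
    = 4.55 mm/day


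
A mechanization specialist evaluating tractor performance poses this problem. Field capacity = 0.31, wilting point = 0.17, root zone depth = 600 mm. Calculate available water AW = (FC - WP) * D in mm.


AW = (FC - WP) * D
   = (0.31 - 0.17) * 600
   = 0.14 * 600
   = 84 mm


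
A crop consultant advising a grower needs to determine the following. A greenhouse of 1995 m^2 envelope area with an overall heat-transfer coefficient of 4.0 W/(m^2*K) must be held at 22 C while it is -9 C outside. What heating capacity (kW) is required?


dT = 22 - (-9) = 31 K
Q = U * A * dT
  = 4.0 * 1995 * 31
  = 247380 W = 247.38 kW


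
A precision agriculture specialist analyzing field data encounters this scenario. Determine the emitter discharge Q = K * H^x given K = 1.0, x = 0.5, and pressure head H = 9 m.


Q = K * H^x
  = 1.0 * 9^0.5
  = 1.0 * 3
  = 3 L/h


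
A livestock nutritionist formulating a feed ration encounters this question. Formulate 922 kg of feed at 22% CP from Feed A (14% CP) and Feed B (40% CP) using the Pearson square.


parts_A = CP_b - target = 40 - 22 = 18
parts_B = target - CP_a = 22 - 14 = 8
total_parts = 18 + 8 = 26
Feed A = 922 * 18 / 26 = 638.31 kg
Feed B = 922 * 8 / 26 = 283.69 kg

638.31 kg


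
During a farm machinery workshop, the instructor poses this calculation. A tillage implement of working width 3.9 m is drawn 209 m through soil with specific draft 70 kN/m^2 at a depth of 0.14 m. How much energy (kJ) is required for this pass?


E = k * d * w * L
  = 70 * 0.14 * 3.9 * 209
  = 7987.98 kJ


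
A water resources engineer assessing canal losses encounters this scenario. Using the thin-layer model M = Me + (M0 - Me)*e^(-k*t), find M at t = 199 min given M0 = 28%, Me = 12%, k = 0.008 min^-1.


M = Me + (M0 - Me) * e^(-k*t)
  = 12 + (28 - 12) * e^(-0.008*199)
  = 12 + 16 * e^(-1.592)
  = 12 + 16 * 0.20352
  = 12 + 3.2563
  = 15.26%


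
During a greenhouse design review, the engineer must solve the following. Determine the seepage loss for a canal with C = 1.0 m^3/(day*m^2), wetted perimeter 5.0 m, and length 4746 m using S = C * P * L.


S = C * P * L
  = 1.0 * 5.0 * 4746
  = 23730 m^3/day


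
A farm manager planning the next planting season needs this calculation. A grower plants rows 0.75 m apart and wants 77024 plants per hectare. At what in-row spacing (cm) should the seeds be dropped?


spacing = 10000 / (row_sp * density)
        = 10000 / (0.75 * 77024)
        = 10000 / 57768
        = 0.17311 m = 17.31 cm


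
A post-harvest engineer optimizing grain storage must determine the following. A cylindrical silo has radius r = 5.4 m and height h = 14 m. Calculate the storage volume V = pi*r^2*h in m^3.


V = pi * r^2 * h
  = pi * 5.4^2 * 14
  = pi * 29.16 * 14
  = 1282.52 m^3


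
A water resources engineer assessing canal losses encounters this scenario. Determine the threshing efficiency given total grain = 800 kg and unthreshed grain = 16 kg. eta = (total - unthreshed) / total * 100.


eta = (total - unthreshed) / total * 100
    = (800 - 16) / 800 * 100
    = 784 / 800 * 100
    = 98%


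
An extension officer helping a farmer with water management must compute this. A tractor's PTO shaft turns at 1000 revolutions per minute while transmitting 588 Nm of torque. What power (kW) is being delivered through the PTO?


P = 2*pi*n*T / 60000
  = 2*pi * 1000 * 588 / 60000
  = 3694512.96 / 60000
  = 61.58 kW


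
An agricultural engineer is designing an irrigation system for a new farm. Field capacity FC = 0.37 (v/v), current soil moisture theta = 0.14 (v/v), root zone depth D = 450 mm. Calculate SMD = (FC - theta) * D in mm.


SMD = (FC - theta) * D
    = (0.37 - 0.14) * 450
    = 0.230 * 450
    = 103.50 mm


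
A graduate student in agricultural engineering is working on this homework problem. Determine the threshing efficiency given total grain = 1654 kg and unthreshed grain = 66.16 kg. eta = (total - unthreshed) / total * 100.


eta = (total - unthreshed) / total * 100
    = (1654 - 66.16) / 1654 * 100
    = 1587.84 / 1654 * 100
    = 96%


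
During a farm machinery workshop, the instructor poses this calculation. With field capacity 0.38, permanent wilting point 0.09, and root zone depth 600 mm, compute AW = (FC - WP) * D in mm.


AW = (FC - WP) * D
   = (0.38 - 0.09) * 600
   = 0.29 * 600
   = 174 mm


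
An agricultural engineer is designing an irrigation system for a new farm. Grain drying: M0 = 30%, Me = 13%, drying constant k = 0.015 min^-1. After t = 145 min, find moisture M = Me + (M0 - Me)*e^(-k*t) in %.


M = Me + (M0 - Me) * e^(-k*t)
  = 13 + (30 - 13) * e^(-0.015*145)
  = 13 + 17 * e^(-2.175)
  = 13 + 17 * 0.11361
  = 13 + 1.9313
  = 14.93%


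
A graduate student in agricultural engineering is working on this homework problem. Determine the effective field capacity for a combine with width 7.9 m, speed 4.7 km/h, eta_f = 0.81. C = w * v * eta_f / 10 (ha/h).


C = w * v * eta_f / 10
  = 7.9 * 4.7 * 0.81 / 10
  = 30.08 / 10
  = 3.01 ha/h


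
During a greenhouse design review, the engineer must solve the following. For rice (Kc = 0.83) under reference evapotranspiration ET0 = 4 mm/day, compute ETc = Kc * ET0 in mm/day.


ETc = Kc * ET0
    = 0.83 * 4
    = 3.32 mm/day


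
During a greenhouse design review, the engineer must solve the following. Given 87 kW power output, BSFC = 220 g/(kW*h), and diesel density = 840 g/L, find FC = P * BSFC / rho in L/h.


FC = P * BSFC / rho_fuel
   = 87 * 220 / 840
   = 19140 / 840
   = 22.79 L/h


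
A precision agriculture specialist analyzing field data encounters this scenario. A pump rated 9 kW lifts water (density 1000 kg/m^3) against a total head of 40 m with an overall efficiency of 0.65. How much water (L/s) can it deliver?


Q = (P * 1000 * eta) / (rho * g * H)
  = (9 * 1000 * 0.65) / (1000 * 9.81 * 40)
  = 5850 / 392400
  = 0.01491 m^3/s = 14.91 L/s


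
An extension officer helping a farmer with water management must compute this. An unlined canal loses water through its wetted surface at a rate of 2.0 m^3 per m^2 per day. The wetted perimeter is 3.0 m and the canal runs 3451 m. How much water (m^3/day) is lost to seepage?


S = C * P * L
  = 2.0 * 3.0 * 3451
  = 20706 m^3/day


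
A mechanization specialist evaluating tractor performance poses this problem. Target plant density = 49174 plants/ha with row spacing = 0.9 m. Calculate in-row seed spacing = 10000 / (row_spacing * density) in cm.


spacing = 10000 / (row_sp * density)
        = 10000 / (0.9 * 49174)
        = 10000 / 44256.60
        = 0.22595 m = 22.60 cm


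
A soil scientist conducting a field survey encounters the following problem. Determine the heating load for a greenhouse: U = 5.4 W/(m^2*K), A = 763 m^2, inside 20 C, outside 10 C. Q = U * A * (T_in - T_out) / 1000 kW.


dT = 20 - (10) = 10 K
Q = U * A * dT
  = 5.4 * 763 * 10
  = 41202 W = 41.20 kW


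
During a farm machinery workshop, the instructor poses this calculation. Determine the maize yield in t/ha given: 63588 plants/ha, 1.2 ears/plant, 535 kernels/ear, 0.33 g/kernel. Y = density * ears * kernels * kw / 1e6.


Y = density * ears * kernels * kw
  = 63588 * 1.2 * 535 * 0.33 g/ha
  = 13471753.68 g/ha
  = 13471.75 kg/ha = 13.47 t/ha


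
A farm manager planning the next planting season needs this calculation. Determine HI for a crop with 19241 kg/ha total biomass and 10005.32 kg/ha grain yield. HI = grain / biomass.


HI = grain_yield / biomass
   = 10005.32 / 19241
   = 0.52


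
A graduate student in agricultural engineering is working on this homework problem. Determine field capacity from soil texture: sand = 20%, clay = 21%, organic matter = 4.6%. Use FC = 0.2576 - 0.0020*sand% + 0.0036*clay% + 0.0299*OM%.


FC = 0.2576 - 0.0020*20 + 0.0036*21 + 0.0299*4.6
   = 0.2576 - 0.0400 + 0.0756 + 0.1375
   = 0.4307


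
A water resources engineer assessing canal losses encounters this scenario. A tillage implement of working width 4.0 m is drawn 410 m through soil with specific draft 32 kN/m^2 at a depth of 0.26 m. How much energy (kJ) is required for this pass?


E = k * d * w * L
  = 32 * 0.26 * 4.0 * 410
  = 13644.80 kJ


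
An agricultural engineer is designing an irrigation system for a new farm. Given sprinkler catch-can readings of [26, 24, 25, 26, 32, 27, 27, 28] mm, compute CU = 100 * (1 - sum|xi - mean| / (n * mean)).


xbar = 215 / 8 = 26.875
sum|xi - xbar| = 13
CU = 100 * (1 - 13 / (8 * 26.875))
   = 100 * (1 - 0.0605)
   = 93.95%


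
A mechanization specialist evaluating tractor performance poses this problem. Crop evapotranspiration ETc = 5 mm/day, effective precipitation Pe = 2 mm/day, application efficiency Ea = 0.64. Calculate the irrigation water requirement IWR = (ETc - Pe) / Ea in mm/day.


IWR = (ETc - Pe) / Ea
    = (5 - 2) / 0.64
    = 3 / 0.64
    = 4.69 mm/day


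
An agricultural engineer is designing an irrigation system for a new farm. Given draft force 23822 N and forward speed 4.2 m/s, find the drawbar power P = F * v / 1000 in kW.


P = F * v / 1000
  = 23822 * 4.2 / 1000
  = 100052.40 / 1000
  = 100.05 kW


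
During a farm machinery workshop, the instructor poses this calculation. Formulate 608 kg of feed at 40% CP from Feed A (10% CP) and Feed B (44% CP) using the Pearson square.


parts_A = CP_b - target = 44 - 40 = 4
parts_B = target - CP_a = 40 - 10 = 30
total_parts = 4 + 30 = 34
Feed A = 608 * 4 / 34 = 71.53 kg
Feed B = 608 * 30 / 34 = 536.47 kg

71.53 kg


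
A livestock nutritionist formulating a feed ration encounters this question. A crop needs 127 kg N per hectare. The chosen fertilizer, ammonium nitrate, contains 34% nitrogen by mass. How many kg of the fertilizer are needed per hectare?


Rate = N_required / (N_content / 100)
     = 127 / (34 / 100)
     = 127 / 0.34
     = 373.53 kg/ha


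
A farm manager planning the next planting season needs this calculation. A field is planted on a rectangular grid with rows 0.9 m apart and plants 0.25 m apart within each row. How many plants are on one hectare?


D = 10000 / (row_sp * plant_sp)
  = 10000 / (0.9 * 0.25)
  = 10000 / 0.2250
  = 44444.44 plants/ha


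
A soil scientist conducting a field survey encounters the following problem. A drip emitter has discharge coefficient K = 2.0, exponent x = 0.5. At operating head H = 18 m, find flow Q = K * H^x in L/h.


Q = K * H^x
  = 2.0 * 18^0.5
  = 2.0 * 4.2426
  = 8.49 L/h


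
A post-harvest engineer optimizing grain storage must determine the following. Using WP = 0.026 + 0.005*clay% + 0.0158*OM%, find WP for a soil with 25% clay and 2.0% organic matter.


WP = 0.026 + 0.005*25 + 0.0158*2.0
   = 0.026 + 0.1250 + 0.0316
   = 0.1826


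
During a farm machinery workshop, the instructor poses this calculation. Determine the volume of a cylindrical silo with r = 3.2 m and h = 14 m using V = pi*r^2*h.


V = pi * r^2 * h
  = pi * 3.2^2 * 14
  = pi * 10.24 * 14
  = 450.38 m^3


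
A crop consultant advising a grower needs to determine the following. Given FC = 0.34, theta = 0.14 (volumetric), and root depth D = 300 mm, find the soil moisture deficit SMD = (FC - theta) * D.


SMD = (FC - theta) * D
    = (0.34 - 0.14) * 300
    = 0.200 * 300
    = 60 mm


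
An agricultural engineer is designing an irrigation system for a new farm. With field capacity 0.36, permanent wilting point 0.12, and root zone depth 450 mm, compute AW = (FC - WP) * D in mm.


AW = (FC - WP) * D
   = (0.36 - 0.12) * 450
   = 0.24 * 450
   = 108 mm


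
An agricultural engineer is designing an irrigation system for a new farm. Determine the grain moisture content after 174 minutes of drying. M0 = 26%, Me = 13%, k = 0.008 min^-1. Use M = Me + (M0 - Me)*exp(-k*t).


M = Me + (M0 - Me) * e^(-k*t)
  = 13 + (26 - 13) * e^(-0.008*174)
  = 13 + 13 * e^(-1.392)
  = 13 + 13 * 0.24858
  = 13 + 3.2315
  = 16.23%


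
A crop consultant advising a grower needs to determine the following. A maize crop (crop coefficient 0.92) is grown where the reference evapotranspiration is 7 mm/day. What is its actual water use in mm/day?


ETc = Kc * ET0
    = 0.92 * 7
    = 6.44 mm/day


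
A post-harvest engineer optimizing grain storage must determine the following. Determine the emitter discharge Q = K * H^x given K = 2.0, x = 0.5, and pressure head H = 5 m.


Q = K * H^x
  = 2.0 * 5^0.5
  = 2.0 * 2.2361
  = 4.47 L/h


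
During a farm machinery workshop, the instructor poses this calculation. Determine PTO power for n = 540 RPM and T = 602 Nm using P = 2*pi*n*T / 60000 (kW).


P = 2*pi*n*T / 60000
  = 2*pi * 540 * 602 / 60000
  = 2042537.88 / 60000
  = 34.04 kW


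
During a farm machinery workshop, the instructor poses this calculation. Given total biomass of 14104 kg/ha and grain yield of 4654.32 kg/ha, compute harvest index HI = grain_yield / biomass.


HI = grain_yield / biomass
   = 4654.32 / 14104
   = 0.33


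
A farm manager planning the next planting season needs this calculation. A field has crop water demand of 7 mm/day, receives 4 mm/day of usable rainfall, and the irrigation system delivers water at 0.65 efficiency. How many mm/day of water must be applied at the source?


IWR = (ETc - Pe) / Ea
    = (7 - 4) / 0.65
    = 3 / 0.65
    = 4.62 mm/day


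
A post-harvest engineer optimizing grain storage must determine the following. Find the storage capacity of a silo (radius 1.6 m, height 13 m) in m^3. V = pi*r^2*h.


V = pi * r^2 * h
  = pi * 1.6^2 * 13
  = pi * 2.56 * 13
  = 104.55 m^3


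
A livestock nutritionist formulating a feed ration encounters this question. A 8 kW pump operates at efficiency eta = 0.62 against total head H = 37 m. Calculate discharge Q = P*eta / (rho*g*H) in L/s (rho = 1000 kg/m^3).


Q = (P * 1000 * eta) / (rho * g * H)
  = (8 * 1000 * 0.62) / (1000 * 9.81 * 37)
  = 4960 / 362970
  = 0.01367 m^3/s = 13.67 L/s


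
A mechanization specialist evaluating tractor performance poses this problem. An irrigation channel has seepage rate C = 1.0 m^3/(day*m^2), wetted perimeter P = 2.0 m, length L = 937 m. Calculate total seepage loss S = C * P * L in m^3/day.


S = C * P * L
  = 1.0 * 2.0 * 937
  = 1874 m^3/day


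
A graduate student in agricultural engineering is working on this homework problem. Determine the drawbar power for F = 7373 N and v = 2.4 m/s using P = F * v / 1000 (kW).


P = F * v / 1000
  = 7373 * 2.4 / 1000
  = 17695.20 / 1000
  = 17.70 kW


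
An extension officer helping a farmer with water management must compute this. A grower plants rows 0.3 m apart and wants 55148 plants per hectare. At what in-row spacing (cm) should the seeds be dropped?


spacing = 10000 / (row_sp * density)
        = 10000 / (0.3 * 55148)
        = 10000 / 16544.40
        = 0.60443 m = 60.44 cm


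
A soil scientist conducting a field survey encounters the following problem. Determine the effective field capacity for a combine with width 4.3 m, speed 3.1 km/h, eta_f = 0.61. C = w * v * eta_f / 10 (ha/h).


C = w * v * eta_f / 10
  = 4.3 * 3.1 * 0.61 / 10
  = 8.13 / 10
  = 0.81 ha/h


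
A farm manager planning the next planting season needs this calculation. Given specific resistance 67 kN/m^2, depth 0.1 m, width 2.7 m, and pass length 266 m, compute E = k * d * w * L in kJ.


E = k * d * w * L
  = 67 * 0.1 * 2.7 * 266
  = 4811.94 kJ


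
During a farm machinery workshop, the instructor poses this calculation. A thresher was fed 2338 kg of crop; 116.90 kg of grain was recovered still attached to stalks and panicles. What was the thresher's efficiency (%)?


eta = (total - unthreshed) / total * 100
    = (2338 - 116.90) / 2338 * 100
    = 2221.10 / 2338 * 100
    = 95%


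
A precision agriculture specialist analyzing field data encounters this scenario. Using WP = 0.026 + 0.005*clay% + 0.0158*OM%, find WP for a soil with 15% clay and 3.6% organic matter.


WP = 0.026 + 0.005*15 + 0.0158*3.6
   = 0.026 + 0.0750 + 0.0569
   = 0.1579


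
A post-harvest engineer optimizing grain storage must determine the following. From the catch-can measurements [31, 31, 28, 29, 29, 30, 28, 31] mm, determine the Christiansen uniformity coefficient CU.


xbar = 237 / 8 = 29.625
sum|xi - xbar| = 9
CU = 100 * (1 - 9 / (8 * 29.625))
   = 100 * (1 - 0.0380)
   = 96.20%


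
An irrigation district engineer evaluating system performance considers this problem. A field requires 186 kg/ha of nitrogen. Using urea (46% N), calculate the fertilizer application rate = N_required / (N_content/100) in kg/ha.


Rate = N_required / (N_content / 100)
     = 186 / (46 / 100)
     = 186 / 0.46
     = 404.35 kg/ha


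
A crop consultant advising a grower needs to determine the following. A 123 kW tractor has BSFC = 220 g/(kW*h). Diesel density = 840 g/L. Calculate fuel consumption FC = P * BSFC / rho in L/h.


FC = P * BSFC / rho_fuel
   = 123 * 220 / 840
   = 27060 / 840
   = 32.21 L/h


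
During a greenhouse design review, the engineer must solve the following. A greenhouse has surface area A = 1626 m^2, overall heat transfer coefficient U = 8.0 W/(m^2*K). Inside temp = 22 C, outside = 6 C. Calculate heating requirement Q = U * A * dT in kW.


dT = 22 - (6) = 16 K
Q = U * A * dT
  = 8.0 * 1626 * 16
  = 208128 W = 208.13 kW


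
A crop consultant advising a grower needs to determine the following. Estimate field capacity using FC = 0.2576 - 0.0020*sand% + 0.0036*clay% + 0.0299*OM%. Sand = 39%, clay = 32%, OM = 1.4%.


FC = 0.2576 - 0.0020*39 + 0.0036*32 + 0.0299*1.4
   = 0.2576 - 0.0780 + 0.1152 + 0.0419
   = 0.3367


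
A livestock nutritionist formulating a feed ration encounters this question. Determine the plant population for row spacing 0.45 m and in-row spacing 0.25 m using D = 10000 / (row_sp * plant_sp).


D = 10000 / (row_sp * plant_sp)
  = 10000 / (0.45 * 0.25)
  = 10000 / 0.1125
  = 88888.89 plants/ha


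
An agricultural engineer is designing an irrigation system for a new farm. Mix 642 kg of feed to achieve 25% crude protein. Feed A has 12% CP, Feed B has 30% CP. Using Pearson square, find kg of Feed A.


parts_A = CP_b - target = 30 - 25 = 5
parts_B = target - CP_a = 25 - 12 = 13
total_parts = 5 + 13 = 18
Feed A = 642 * 5 / 18 = 178.33 kg
Feed B = 642 * 13 / 18 = 463.67 kg

178.33 kg


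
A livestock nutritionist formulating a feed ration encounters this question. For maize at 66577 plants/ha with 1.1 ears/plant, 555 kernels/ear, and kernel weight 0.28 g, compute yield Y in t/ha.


Y = density * ears * kernels * kw
  = 66577 * 1.1 * 555 * 0.28 g/ha
  = 11380672.38 g/ha
  = 11380.67 kg/ha = 11.38 t/ha


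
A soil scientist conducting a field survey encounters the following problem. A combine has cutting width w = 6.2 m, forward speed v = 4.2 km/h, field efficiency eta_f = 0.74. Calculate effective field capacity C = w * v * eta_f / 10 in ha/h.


C = w * v * eta_f / 10
  = 6.2 * 4.2 * 0.74 / 10
  = 19.27 / 10
  = 1.93 ha/h


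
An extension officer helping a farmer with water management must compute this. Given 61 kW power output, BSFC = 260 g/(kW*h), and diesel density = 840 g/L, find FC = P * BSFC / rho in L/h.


FC = P * BSFC / rho_fuel
   = 61 * 260 / 840
   = 15860 / 840
   = 18.88 L/h


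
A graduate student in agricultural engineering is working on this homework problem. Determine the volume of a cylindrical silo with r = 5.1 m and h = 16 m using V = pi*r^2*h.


V = pi * r^2 * h
  = pi * 5.1^2 * 16
  = pi * 26.01 * 16
  = 1307.41 m^3


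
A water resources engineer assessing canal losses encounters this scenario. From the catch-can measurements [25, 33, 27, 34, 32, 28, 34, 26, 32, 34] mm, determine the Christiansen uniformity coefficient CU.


xbar = 305 / 10 = 30.500
sum|xi - xbar| = 32
CU = 100 * (1 - 32 / (10 * 30.500))
   = 100 * (1 - 0.1049)
   = 89.51%


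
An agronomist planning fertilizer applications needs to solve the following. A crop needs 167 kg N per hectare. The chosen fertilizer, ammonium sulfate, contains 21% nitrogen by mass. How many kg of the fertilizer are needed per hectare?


Rate = N_required / (N_content / 100)
     = 167 / (21 / 100)
     = 167 / 0.21
     = 795.24 kg/ha


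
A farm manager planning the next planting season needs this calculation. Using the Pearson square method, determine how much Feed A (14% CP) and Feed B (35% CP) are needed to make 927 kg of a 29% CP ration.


parts_A = CP_b - target = 35 - 29 = 6
parts_B = target - CP_a = 29 - 14 = 15
total_parts = 6 + 15 = 21
Feed A = 927 * 6 / 21 = 264.86 kg
Feed B = 927 * 15 / 21 = 662.14 kg

264.86 kg


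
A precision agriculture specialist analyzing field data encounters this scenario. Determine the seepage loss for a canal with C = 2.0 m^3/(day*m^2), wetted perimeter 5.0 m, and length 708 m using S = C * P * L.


S = C * P * L
  = 2.0 * 5.0 * 708
  = 7080 m^3/day


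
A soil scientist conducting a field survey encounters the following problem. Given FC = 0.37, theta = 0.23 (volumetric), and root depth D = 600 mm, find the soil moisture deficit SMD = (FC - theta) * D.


SMD = (FC - theta) * D
    = (0.37 - 0.23) * 600
    = 0.140 * 600
    = 84 mm


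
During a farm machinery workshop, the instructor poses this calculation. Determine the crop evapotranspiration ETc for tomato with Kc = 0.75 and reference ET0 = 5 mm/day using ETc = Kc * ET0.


ETc = Kc * ET0
    = 0.75 * 5
    = 3.75 mm/day


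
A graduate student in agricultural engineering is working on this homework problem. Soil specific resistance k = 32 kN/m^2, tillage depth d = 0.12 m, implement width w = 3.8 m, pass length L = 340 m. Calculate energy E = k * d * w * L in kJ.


E = k * d * w * L
  = 32 * 0.12 * 3.8 * 340
  = 4961.28 kJ


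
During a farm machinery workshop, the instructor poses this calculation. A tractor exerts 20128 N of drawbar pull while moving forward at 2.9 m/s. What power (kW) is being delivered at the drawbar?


P = F * v / 1000
  = 20128 * 2.9 / 1000
  = 58371.20 / 1000
  = 58.37 kW


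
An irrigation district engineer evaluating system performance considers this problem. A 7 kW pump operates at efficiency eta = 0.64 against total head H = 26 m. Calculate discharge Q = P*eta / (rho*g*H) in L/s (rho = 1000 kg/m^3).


Q = (P * 1000 * eta) / (rho * g * H)
  = (7 * 1000 * 0.64) / (1000 * 9.81 * 26)
  = 4480 / 255060
  = 0.01756 m^3/s = 17.56 L/s


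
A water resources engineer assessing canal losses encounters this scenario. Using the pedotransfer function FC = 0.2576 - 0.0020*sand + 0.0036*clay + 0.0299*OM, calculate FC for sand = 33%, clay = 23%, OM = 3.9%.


FC = 0.2576 - 0.0020*33 + 0.0036*23 + 0.0299*3.9
   = 0.2576 - 0.0660 + 0.0828 + 0.1166
   = 0.3910


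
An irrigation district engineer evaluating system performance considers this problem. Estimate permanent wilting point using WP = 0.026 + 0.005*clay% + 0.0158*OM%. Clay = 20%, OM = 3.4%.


WP = 0.026 + 0.005*20 + 0.0158*3.4
   = 0.026 + 0.1000 + 0.0537
   = 0.1797


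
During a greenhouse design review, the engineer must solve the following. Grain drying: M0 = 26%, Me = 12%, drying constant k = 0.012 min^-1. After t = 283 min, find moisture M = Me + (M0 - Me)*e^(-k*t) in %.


M = Me + (M0 - Me) * e^(-k*t)
  = 12 + (26 - 12) * e^(-0.012*283)
  = 12 + 14 * e^(-3.396)
  = 12 + 14 * 0.03351
  = 12 + 0.4691
  = 12.47%


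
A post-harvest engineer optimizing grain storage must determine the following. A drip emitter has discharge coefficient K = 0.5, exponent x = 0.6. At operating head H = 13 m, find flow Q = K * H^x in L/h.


Q = K * H^x
  = 0.5 * 13^0.6
  = 0.5 * 4.6598
  = 2.33 L/h


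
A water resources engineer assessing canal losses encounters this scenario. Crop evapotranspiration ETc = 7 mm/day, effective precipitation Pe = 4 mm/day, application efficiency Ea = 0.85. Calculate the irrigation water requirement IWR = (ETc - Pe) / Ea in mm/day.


IWR = (ETc - Pe) / Ea
    = (7 - 4) / 0.85
    = 3 / 0.85
    = 3.53 mm/day


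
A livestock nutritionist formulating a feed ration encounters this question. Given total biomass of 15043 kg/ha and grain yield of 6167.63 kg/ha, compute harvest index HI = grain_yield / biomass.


HI = grain_yield / biomass
   = 6167.63 / 15043
   = 0.41


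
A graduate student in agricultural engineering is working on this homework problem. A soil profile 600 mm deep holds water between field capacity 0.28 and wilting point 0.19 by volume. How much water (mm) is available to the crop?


AW = (FC - WP) * D
   = (0.28 - 0.19) * 600
   = 0.09 * 600
   = 54 mm


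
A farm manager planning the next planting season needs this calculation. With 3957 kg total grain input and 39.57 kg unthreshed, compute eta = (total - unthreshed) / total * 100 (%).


eta = (total - unthreshed) / total * 100
    = (3957 - 39.57) / 3957 * 100
    = 3917.43 / 3957 * 100
    = 99%


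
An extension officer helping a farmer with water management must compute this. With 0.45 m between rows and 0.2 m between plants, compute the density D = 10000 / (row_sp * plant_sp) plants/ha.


D = 10000 / (row_sp * plant_sp)
  = 10000 / (0.45 * 0.2)
  = 10000 / 0.0900
  = 111111.11 plants/ha


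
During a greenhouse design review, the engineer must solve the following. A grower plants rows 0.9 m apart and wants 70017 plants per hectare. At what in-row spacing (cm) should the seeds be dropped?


spacing = 10000 / (row_sp * density)
        = 10000 / (0.9 * 70017)
        = 10000 / 63015.30
        = 0.15869 m = 15.87 cm


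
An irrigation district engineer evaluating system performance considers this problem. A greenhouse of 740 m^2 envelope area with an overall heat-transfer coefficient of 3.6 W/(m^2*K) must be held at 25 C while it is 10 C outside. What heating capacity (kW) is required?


dT = 25 - (10) = 15 K
Q = U * A * dT
  = 3.6 * 740 * 15
  = 39960 W = 39.96 kW


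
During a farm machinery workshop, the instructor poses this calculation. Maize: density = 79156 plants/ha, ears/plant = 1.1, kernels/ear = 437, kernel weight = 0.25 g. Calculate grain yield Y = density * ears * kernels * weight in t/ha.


Y = density * ears * kernels * kw
  = 79156 * 1.1 * 437 * 0.25 g/ha
  = 9512572.30 g/ha
  = 9512.57 kg/ha = 9.51 t/ha


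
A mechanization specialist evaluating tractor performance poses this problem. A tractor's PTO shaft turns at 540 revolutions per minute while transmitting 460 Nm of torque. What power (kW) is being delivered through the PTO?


P = 2*pi*n*T / 60000
  = 2*pi * 540 * 460 / 60000
  = 1560743.23 / 60000
  = 26.01 kW


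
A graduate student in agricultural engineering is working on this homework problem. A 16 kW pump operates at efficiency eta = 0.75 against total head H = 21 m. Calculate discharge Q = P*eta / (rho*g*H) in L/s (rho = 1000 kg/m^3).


Q = (P * 1000 * eta) / (rho * g * H)
  = (16 * 1000 * 0.75) / (1000 * 9.81 * 21)
  = 12000 / 206010
  = 0.05825 m^3/s = 58.25 L/s


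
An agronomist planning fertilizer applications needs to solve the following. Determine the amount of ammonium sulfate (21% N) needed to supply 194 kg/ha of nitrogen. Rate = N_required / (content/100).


Rate = N_required / (N_content / 100)
     = 194 / (21 / 100)
     = 194 / 0.21
     = 923.81 kg/ha


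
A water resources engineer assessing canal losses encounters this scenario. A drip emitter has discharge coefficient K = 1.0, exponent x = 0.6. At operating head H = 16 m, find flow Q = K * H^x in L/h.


Q = K * H^x
  = 1.0 * 16^0.6
  = 1.0 * 5.2780
  = 5.28 L/h


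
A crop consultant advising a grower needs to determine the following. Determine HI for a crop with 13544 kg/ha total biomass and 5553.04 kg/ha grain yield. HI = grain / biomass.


HI = grain_yield / biomass
   = 5553.04 / 13544
   = 0.41


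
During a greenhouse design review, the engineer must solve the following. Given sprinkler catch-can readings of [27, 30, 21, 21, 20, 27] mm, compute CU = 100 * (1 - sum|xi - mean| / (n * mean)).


xbar = 146 / 6 = 24.333
sum|xi - xbar| = 22
CU = 100 * (1 - 22 / (6 * 24.333))
   = 100 * (1 - 0.1507)
   = 84.93%


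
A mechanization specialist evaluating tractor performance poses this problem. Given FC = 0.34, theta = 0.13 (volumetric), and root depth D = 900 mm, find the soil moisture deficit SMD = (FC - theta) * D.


SMD = (FC - theta) * D
    = (0.34 - 0.13) * 900
    = 0.210 * 900
    = 189 mm


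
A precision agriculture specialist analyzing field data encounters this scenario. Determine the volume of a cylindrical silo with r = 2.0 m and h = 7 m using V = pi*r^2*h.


V = pi * r^2 * h
  = pi * 2.0^2 * 7
  = pi * 4 * 7
  = 87.96 m^3


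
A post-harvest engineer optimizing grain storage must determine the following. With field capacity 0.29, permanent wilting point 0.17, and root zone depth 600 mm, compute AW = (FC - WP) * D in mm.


AW = (FC - WP) * D
   = (0.29 - 0.17) * 600
   = 0.12 * 600
   = 72 mm


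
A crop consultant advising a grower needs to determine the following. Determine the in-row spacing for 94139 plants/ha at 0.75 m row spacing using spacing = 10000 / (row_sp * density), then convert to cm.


spacing = 10000 / (row_sp * density)
        = 10000 / (0.75 * 94139)
        = 10000 / 70604.25
        = 0.14163 m = 14.16 cm


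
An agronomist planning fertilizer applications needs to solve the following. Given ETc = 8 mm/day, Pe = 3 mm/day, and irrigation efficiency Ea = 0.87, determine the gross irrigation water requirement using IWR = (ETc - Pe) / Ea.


IWR = (ETc - Pe) / Ea
    = (8 - 3) / 0.87
    = 5 / 0.87
    = 5.75 mm/day


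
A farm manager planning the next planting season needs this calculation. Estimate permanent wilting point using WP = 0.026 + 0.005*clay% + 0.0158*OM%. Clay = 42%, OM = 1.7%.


WP = 0.026 + 0.005*42 + 0.0158*1.7
   = 0.026 + 0.2100 + 0.0269
   = 0.2629
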